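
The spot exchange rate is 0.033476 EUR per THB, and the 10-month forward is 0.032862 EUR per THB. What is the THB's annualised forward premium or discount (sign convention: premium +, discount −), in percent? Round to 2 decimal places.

-2.20%

T = 10/12 years.
THB trades forward at -1.83415% vs spot over the period.
×(1/T) gives -2.20% p.a.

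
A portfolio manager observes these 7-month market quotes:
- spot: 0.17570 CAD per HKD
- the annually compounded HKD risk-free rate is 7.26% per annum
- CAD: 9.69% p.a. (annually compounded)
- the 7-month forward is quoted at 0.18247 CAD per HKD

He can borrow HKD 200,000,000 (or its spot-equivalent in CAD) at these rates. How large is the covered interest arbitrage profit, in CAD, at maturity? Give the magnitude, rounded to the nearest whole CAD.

T = 7/12 years.
Keep in HKD, deliver into the forward: 200,000,000·1.0417304984·0.18247 = CAD 38,016,912.81.
Swap to CAD now, deposit: 200,000,000·0.17570·1.0554332485 = CAD 37,087,924.35.
The quoted forward overvalues HKD, so borrow CAD, buy HKD at spot, deposit the HKD at 7.26%, and sell the proceeds forward at 0.18247.
The gap between the two covered legs is CAD 928,988.

CAD 928,988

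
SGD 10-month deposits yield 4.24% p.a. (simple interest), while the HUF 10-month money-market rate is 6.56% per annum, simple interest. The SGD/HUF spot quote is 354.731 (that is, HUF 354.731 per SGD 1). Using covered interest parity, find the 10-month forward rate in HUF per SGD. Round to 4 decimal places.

T = 10/12 years.
Growth of 1 HUF over T: 1 + 0.0656×10/12 = 1.054666667.
SGD accumulates by 1 + 0.0424×10/12 = 1.035333333.
Forward (HUF per SGD) = 354.731 × 1.054666667 / 1.035333333 = 361.355082.

361.3551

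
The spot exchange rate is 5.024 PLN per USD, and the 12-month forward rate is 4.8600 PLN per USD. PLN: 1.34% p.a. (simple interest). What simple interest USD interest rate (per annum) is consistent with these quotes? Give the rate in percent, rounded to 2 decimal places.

4.76%

T = 1 year.
CIP gives F = S · g_PLN/g_USD, so g_PLN/g_USD = 4.86/5.024 = 0.9673567.
PLN growth factor: 1 + 0.0134×1 = 1.013400.
That pins the USD growth at 1.047597.
r = (1.047597 − 1)/1 = 0.047597 → 4.76%.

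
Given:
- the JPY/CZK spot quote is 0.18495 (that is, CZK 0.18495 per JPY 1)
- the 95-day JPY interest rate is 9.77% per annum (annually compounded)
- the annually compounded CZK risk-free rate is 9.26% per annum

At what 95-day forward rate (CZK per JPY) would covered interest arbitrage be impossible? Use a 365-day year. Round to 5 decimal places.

T = 95/365 years.
CZK accumulates by (1 + 0.0926)^(95/365) = 1.0233176.
Growth of 1 JPY over T: (1 + 0.0977)^(95/365) = 1.0245587.
Forward (CZK per JPY) = 0.18495 × 1.0233176 / 1.0245587 = 0.1847260.

0.18473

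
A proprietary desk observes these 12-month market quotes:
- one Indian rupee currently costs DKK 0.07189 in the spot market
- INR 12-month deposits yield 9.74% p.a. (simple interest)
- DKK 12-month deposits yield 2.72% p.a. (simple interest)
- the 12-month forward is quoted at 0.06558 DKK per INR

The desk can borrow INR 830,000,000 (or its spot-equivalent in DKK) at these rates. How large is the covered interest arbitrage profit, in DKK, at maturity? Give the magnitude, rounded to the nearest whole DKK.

T = 1 year.
Keep in INR, deliver into the forward: 830,000,000·1.097400·0.06558 = DKK 59,733,018.36.
Swap to DKK now, deposit: 830,000,000·0.07189·1.027200 = DKK 61,291,688.64.
The quoted forward undervalues INR, so borrow INR, convert to DKK at spot, deposit the DKK at 2.72%, and buy INR forward at 0.06558 to cover the loan.
The gap between the two covered legs is DKK 1,558,670.

DKK 1,558,670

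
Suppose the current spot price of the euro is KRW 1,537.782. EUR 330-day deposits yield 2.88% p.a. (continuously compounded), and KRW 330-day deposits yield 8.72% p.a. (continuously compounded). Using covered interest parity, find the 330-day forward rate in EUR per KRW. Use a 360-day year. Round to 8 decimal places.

T = 330/360 years.
Growth of 1 KRW over T: e^(0.0872×330/360) = 1.0832149.
EUR growth factor: e^(0.0288×330/360) = 1.0267516.
CIP: F = S · (grow KRW)/(grow EUR) = 1537.782 × 1.0832149/1.0267516 = 1622.348 KRW per EUR.
Invert for EUR per KRW: 1 / 1622.348 = 0.00061639.

0.00061639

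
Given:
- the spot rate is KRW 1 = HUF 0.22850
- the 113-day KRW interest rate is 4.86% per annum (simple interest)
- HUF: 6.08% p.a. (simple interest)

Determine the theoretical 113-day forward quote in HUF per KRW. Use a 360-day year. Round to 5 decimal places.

T = 113/360 years.
Growth of 1 HUF over T: 1 + 0.0608×113/360 = 1.0190844.
KRW growth factor: 1 + 0.0486×113/360 = 1.015255.
Forward (HUF per KRW) = 0.2285 × 1.0190844 / 1.015255 = 0.2293619.

0.22936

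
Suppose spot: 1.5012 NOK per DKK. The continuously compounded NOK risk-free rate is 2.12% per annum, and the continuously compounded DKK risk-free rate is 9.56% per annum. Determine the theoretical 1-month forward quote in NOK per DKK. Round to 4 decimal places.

T = 1/12 years.
NOK growth factor: e^(0.0212×1/12) = 1.0017682.
Growth of 1 DKK over T: e^(0.0956×1/12) = 1.0079985.
Forward (NOK per DKK) = 1.5012 × 1.0017682 / 1.0079985 = 1.491921.

1.4919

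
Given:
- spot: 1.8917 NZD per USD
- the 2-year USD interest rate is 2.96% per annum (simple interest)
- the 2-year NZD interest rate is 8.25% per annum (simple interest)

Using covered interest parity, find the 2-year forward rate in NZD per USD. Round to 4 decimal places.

2.0807

T = 2 years.
NZD growth factor: 1 + 0.0825×2 = 1.165000.
Growth of 1 USD over T: 1 + 0.0296×2 = 1.059200.
CIP: F = S · (grow NZD)/(grow USD) = 1.8917 × 1.165000/1.059200 = 2.080656 NZD per USD.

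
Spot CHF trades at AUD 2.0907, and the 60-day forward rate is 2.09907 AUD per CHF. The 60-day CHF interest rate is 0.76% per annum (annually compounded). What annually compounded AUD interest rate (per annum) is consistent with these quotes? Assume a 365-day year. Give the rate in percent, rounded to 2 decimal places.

T = 60/365 years.
By CIP, F/S equals the AUD-to-CHF growth ratio: 2.09907/2.0907 = 1.0040034.
CHF growth factor: (1 + 0.0076)^(60/365) = 1.0012454.
That pins the AUD growth at 1.0052538.
Annualise: 1.0052538^(365/60) − 1 = 0.032390 = 3.24%.

3.24%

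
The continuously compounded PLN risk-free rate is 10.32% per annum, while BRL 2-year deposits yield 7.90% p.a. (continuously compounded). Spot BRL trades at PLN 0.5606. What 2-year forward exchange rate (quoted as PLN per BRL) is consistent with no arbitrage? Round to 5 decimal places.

0.58840

T = 2 years.
PLN accumulates by e^(0.1032×2) = 1.2292448.
BRL growth factor: e^(0.0790×2) = 1.1711662.
Forward (PLN per BRL) = 0.5606 × 1.2292448 / 1.1711662 = 0.5884004.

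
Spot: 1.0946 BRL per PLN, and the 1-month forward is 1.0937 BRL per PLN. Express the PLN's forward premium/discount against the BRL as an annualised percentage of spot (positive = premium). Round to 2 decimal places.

T = 1/12 years.
PLN trades forward at -0.08222% vs spot over the period.
Per annum: -0.0008222 / (1/12) = -0.009866 = -0.99%.

-0.99%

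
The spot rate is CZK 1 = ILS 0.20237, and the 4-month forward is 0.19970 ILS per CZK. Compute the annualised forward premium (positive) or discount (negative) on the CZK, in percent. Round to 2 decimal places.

T = 4/12 years.
CZK trades forward at -1.31937% vs spot over the period.
×(1/T) gives -3.96% p.a.

-3.96%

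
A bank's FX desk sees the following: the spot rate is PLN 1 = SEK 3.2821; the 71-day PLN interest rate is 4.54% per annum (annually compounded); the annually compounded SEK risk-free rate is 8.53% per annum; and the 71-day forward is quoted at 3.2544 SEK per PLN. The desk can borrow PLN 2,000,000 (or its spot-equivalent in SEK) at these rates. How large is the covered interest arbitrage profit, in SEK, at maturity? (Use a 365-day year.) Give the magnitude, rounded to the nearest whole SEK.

SEK 104,299

T = 71/365 years.
Keep in PLN, deliver into the forward: 2,000,000·1.008674035·3.2544 = SEK 6,565,257.56.
Swap to SEK now, deposit: 2,000,000·3.2821·1.016050203 = SEK 6,669,556.74.
The quoted forward undervalues PLN, so borrow PLN, convert to SEK at spot, deposit the SEK at 8.53%, and buy PLN forward at 3.2544 to cover the loan.
Profit = 6,669,556.74 − 6,565,257.56 = SEK 104,299.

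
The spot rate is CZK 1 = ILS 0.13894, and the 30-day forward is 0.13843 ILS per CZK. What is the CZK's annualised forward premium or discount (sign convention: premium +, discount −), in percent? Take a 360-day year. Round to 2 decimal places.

-4.40%

T = 30/360 years.
Period premium: (0.13843 − 0.13894)/0.13894 = -0.0036706.
Annualise by dividing by T: -0.0036706 / (30/360) = -0.044047 → -4.40%.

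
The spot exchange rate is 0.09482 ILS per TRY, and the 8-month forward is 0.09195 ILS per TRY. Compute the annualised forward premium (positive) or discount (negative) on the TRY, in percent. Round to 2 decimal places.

T = 8/12 years.
TRY trades forward at -3.02679% vs spot over the period.
×(1/T) gives -4.54% p.a.

-4.54%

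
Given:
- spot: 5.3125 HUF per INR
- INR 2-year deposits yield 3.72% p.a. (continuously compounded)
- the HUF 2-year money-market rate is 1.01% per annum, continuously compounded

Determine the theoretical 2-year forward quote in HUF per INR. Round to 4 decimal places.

T = 2 years.
HUF accumulates by e^(0.0101×2) = 1.0204054.
Growth of 1 INR over T: e^(0.0372×2) = 1.0772376.
So F = 5.3125 × 1.0204054 / 1.0772376 = 5.032227 (HUF/INR).

5.0322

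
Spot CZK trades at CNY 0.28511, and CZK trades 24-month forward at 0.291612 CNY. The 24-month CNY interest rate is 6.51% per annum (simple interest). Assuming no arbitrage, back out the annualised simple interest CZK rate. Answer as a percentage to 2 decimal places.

T = 2 years.
By CIP, F/S equals the CNY-to-CZK growth ratio: 0.291612/0.28511 = 1.0228052.
CNY growth factor: 1 + 0.0651×2 = 1.130200.
Hence g_CZK = 1.1050002.
(1.1050002 − 1)/T = 0.052500, i.e. 5.25%.

5.25%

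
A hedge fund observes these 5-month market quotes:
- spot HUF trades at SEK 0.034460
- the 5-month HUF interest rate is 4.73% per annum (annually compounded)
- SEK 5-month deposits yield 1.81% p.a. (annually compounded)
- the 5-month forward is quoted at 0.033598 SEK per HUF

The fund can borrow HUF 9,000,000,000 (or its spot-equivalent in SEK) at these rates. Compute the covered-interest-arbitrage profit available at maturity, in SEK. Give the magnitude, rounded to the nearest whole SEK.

SEK 4,205,520

T = 5/12 years.
Invest the HUF and cover forward: 9,000,000,000 × 1.01944302739 × 0.033598 = SEK 308,261,221.51.
Convert at spot and invest in SEK: 9,000,000,000 × 0.034460 × 1.00750222889 = SEK 312,466,741.27.
The quoted forward undervalues HUF, so borrow HUF, convert to SEK at spot, deposit the SEK at 1.81%, and buy HUF forward at 0.033598 to cover the loan.
Profit = 312,466,741.27 − 308,261,221.51 = SEK 4,205,520.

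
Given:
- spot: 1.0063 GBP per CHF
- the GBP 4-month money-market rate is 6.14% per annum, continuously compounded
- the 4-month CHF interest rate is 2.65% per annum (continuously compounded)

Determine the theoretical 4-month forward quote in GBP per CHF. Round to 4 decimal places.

T = 4/12 years.
GBP accumulates by e^(0.0614×4/12) = 1.0206775.
CHF growth factor: e^(0.0265×4/12) = 1.0088725.
CIP: F = S · (grow GBP)/(grow CHF) = 1.0063 × 1.0206775/1.0088725 = 1.018075 GBP per CHF.

1.0181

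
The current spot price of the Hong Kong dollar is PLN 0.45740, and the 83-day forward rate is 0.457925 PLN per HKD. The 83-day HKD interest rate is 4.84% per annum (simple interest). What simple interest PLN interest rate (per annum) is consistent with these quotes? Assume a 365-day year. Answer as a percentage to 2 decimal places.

T = 83/365 years.
CIP gives F = S · g_PLN/g_HKD, so g_PLN/g_HKD = 0.457925/0.4574 = 1.0011478.
HKD growth factor: 1 + 0.0484×83/365 = 1.011006.
Hence g_PLN = 1.0121664.
r = (1.0121664 − 1)/(83/365) = 0.053503 → 5.35%.

5.35%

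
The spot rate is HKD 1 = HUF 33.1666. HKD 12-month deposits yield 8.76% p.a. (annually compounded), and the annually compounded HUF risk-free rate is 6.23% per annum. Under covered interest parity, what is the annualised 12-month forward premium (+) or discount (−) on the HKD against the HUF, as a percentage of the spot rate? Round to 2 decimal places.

T = 1 year.
F = S · g_HUF/g_HKD = 33.1666 × 1.062300/1.087600 = 32.3950710.
(F − S)/S ÷ T = (32.3950710 − 33.1666)/33.1666/1 = -0.023262 → -2.33%.

-2.33%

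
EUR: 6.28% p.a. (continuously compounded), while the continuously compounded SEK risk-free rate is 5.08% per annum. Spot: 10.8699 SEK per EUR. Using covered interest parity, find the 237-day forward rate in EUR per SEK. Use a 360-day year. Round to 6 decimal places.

T = 237/360 years.
SEK growth factor: e^(0.0508×237/360) = 1.0340088.
Growth of 1 EUR over T: e^(0.0628×237/360) = 1.0422099.
CIP: F = S · (grow SEK)/(grow EUR) = 10.8699 × 1.0340088/1.0422099 = 10.78437 SEK per EUR.
Invert for EUR per SEK: 1 / 10.78437 = 0.092727.

0.092727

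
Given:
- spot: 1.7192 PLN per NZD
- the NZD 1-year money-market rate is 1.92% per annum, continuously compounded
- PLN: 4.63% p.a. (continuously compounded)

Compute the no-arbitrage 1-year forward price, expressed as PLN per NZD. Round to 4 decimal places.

1.7664

T = 1 year.
PLN growth factor: e^(0.0463×1) = 1.0473886.
Growth of 1 NZD over T: e^(0.0192×1) = 1.0193855.
Forward (PLN per NZD) = 1.7192 × 1.0473886 / 1.0193855 = 1.766427.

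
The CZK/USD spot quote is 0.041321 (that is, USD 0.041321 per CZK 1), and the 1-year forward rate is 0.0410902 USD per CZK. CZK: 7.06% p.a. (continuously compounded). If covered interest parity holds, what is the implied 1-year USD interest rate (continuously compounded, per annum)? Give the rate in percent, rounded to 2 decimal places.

6.50%

T = 1 year.
CIP gives F = S · g_USD/g_CZK, so g_USD/g_CZK = 0.0410902/0.041321 = 0.9944145.
The CZK side grows by e^(0.0706×1) = 1.0731519.
That pins the USD growth at 1.0671578.
r = ln(1.0671578)/1 = 0.064999 → 6.50%.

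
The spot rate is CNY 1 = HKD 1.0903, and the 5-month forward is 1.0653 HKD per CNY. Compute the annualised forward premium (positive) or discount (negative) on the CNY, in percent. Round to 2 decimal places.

T = 5/12 years.
Period premium: (1.0653 − 1.0903)/1.0903 = -0.0229295.
×(1/T) gives -5.50% p.a.

-5.50%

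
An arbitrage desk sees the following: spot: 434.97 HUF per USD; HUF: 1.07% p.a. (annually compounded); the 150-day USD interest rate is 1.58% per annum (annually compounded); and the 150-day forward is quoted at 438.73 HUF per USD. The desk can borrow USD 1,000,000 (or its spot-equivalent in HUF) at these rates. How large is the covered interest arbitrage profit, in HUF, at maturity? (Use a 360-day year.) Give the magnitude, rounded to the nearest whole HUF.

HUF 4,701,882

T = 150/360 years.
Route A — deposit USD, sell forward: 1,000,000 × 1.00655324557 × 438.73 = HUF 441,605,105.43.
Route B — convert at spot, deposit HUF: 1,000,000 × 434.97 × 1.00444449765 = HUF 436,903,223.14.
The quoted forward overvalues USD, so borrow HUF, buy USD at spot, deposit the USD at 1.58%, and sell the proceeds forward at 438.73.
The gap between the two covered legs is HUF 4,701,882.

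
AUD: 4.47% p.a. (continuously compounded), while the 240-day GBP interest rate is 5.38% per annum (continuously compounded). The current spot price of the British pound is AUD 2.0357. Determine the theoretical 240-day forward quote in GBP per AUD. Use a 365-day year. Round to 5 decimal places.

0.49418

T = 240/365 years.
Growth of 1 AUD over T: e^(0.0447×240/365) = 1.029828.
GBP growth factor: e^(0.0538×240/365) = 1.0360085.
So F = 2.0357 × 1.029828 / 1.0360085 = 2.023556 (AUD/GBP).
Quoted the other way: 1/2.023556 = 0.49418 GBP per AUD.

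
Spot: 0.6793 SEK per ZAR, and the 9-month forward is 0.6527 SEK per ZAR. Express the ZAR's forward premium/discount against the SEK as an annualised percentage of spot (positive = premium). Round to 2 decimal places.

T = 9/12 years.
ZAR trades forward at -3.91580% vs spot over the period.
Per annum: -0.0391580 / (9/12) = -0.052211 = -5.22%.

-5.22%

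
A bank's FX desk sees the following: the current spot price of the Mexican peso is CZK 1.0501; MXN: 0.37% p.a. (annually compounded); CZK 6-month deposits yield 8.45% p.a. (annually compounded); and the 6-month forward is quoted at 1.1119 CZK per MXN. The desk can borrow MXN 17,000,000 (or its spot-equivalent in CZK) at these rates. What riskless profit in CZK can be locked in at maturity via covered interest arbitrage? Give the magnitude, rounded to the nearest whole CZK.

T = 6/12 years.
Route A — deposit MXN, sell forward: 17,000,000 × 1.0018482919 × 1.1119 = CZK 18,937,236.97.
Route B — convert at spot, deposit CZK: 17,000,000 × 1.0501 × 1.0413932975 = CZK 18,590,640.73.
The quoted forward overvalues MXN, so borrow CZK, buy MXN at spot, deposit the MXN at 0.37%, and sell the proceeds forward at 1.1119.
Arbitrage profit = |18,937,236.97 − 18,590,640.73| = CZK 346,596.

CZK 346,596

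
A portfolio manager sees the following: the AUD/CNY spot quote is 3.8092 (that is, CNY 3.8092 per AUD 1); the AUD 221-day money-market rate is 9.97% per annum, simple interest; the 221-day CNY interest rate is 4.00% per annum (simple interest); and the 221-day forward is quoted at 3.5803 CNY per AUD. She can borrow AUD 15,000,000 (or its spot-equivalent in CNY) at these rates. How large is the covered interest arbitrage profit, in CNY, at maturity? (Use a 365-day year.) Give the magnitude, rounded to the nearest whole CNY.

CNY 1,575,393

T = 221/365 years.
Keep in AUD, deliver into the forward: 15,000,000·1.0603663014·3.5803 = CNY 56,946,442.03.
Swap to CNY now, deposit: 15,000,000·3.8092·1.0242191781 = CNY 58,521,835.40.
The quoted forward undervalues AUD, so borrow AUD, convert to CNY at spot, deposit the CNY at 4.00%, and buy AUD forward at 3.5803 to cover the loan.
Arbitrage profit = |56,946,442.03 − 58,521,835.40| = CNY 1,575,393.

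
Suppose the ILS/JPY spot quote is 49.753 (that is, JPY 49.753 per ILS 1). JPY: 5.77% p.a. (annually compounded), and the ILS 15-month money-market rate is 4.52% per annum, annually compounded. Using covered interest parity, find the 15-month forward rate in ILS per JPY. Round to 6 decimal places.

0.019803

T = 15/12 years.
JPY accumulates by (1 + 0.0577)^(15/12) = 1.0726379.
ILS accumulates by (1 + 0.0452)^(15/12) = 1.0568157.
So F = 49.753 × 1.0726379 / 1.0568157 = 50.49788 (JPY/ILS).
Invert for ILS per JPY: 1 / 50.49788 = 0.019803.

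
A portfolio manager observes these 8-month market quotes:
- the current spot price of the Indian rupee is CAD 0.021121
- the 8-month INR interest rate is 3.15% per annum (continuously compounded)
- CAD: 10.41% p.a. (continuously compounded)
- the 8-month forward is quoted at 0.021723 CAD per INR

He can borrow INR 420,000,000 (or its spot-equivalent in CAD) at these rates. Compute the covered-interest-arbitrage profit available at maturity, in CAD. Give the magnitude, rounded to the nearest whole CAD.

T = 8/12 years.
Keep in INR, deliver into the forward: 420,000,000·1.021222052·0.021723 = CAD 9,317,282.79.
Swap to CAD now, deposit: 420,000,000·0.021121·1.071864869 = CAD 9,508,320.32.
The quoted forward undervalues INR, so borrow INR, convert to CAD at spot, deposit the CAD at 10.41%, and buy INR forward at 0.021723 to cover the loan.
Arbitrage profit = |9,317,282.79 − 9,508,320.32| = CAD 191,038.

CAD 191,038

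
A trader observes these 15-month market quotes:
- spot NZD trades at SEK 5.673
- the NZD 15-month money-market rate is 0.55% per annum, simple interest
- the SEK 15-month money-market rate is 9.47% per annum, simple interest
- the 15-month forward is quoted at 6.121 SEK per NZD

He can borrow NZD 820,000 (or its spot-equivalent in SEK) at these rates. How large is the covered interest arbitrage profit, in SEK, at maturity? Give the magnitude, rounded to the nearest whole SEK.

SEK 148,797

T = 15/12 years.
Invest the NZD and cover forward: 820,000 × 1.006875 × 6.121 = SEK 5,053,727.14.
Convert at spot and invest in SEK: 820,000 × 5.673 × 1.118375 = SEK 5,202,523.93.
The quoted forward undervalues NZD, so borrow NZD, convert to SEK at spot, deposit the SEK at 9.47%, and buy NZD forward at 6.121 to cover the loan.
Profit = 5,202,523.93 − 5,053,727.14 = SEK 148,797.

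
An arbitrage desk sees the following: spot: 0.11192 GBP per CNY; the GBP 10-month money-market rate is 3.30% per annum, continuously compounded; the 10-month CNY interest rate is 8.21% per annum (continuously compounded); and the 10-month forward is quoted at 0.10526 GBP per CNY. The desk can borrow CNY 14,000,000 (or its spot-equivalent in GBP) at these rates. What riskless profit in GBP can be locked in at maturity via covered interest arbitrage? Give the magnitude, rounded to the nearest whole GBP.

GBP 32,577

T = 10/12 years.
Invest the CNY and cover forward: 14,000,000 × 1.070811387 × 0.10526 = GBP 1,577,990.49.
Convert at spot and invest in GBP: 14,000,000 × 0.11192 × 1.027881615 = GBP 1,610,567.14.
The quoted forward undervalues CNY, so borrow CNY, convert to GBP at spot, deposit the GBP at 3.30%, and buy CNY forward at 0.10526 to cover the loan.
The gap between the two covered legs is GBP 32,577.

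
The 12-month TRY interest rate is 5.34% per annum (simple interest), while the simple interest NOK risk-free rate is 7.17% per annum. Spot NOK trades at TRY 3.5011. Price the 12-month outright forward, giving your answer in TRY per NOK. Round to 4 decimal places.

3.4413

T = 1 year.
TRY accumulates by 1 + 0.0534×1 = 1.053400.
NOK growth factor: 1 + 0.0717×1 = 1.071700.
Forward (TRY per NOK) = 3.5011 × 1.053400 / 1.071700 = 3.441316.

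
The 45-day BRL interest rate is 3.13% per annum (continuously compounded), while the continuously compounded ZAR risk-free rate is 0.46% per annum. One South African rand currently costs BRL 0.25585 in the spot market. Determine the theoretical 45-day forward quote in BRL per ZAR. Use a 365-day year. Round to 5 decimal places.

T = 45/365 years.
BRL growth factor: e^(0.0313×45/365) = 1.0038664.
Growth of 1 ZAR over T: e^(0.0046×45/365) = 1.0005673.
CIP: F = S · (grow BRL)/(grow ZAR) = 0.25585 × 1.0038664/1.0005673 = 0.2566936 BRL per ZAR.

0.25669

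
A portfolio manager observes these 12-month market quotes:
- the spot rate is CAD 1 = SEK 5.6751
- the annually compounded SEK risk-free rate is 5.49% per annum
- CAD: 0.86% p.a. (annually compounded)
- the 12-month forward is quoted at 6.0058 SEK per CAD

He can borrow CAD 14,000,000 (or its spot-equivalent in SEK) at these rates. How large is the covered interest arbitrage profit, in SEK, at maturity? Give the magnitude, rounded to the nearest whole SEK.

SEK 991,016

T = 1 year.
Invest the CAD and cover forward: 14,000,000 × 1.008600 × 6.0058 = SEK 84,804,298.32.
Convert at spot and invest in SEK: 14,000,000 × 5.6751 × 1.054900 = SEK 83,813,281.86.
The quoted forward overvalues CAD, so borrow SEK, buy CAD at spot, deposit the CAD at 0.86%, and sell the proceeds forward at 6.0058.
Arbitrage profit = |84,804,298.32 − 83,813,281.86| = SEK 991,016.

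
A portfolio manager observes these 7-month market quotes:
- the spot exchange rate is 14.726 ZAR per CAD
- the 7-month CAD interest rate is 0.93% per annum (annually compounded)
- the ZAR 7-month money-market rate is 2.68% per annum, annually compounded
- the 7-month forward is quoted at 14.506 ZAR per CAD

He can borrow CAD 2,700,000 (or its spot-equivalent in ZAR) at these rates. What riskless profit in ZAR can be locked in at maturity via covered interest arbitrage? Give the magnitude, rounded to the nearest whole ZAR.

ZAR 1,000,090

T = 7/12 years.
Invest the CAD and cover forward: 2,700,000 × 1.005414535 × 14.506 = ZAR 39,378,266.76.
Convert at spot and invest in ZAR: 2,700,000 × 14.726 × 1.0155471343 = ZAR 40,378,357.17.
The quoted forward undervalues CAD, so borrow CAD, convert to ZAR at spot, deposit the ZAR at 2.68%, and buy CAD forward at 14.506 to cover the loan.
Arbitrage profit = |39,378,266.76 − 40,378,357.17| = ZAR 1,000,090.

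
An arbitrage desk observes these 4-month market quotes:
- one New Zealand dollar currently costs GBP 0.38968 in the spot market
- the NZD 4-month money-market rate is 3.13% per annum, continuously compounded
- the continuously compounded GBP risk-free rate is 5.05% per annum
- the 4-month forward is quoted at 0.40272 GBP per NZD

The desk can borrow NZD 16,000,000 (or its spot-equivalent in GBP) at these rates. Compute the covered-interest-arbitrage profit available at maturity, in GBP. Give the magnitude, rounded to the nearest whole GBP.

GBP 170,377

T = 4/12 years.
Keep in NZD, deliver into the forward: 16,000,000·1.01048795·0.40272 = GBP 6,511,099.32.
Swap to GBP now, deposit: 16,000,000·0.38968·1.016975812 = GBP 6,340,722.15.
The quoted forward overvalues NZD, so borrow GBP, buy NZD at spot, deposit the NZD at 3.13%, and sell the proceeds forward at 0.40272.
Profit = 6,511,099.32 − 6,340,722.15 = GBP 170,377.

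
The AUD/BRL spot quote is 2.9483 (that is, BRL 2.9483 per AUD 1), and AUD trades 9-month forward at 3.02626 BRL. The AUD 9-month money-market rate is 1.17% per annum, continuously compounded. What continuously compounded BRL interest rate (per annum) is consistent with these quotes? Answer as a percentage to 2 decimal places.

4.65%

T = 9/12 years.
By CIP, F/S equals the BRL-to-AUD growth ratio: 3.02626/2.9483 = 1.0264424.
The AUD side grows by e^(0.0117×9/12) = 1.0088136.
That pins the BRL growth at 1.0354891.
Take logs: ln 1.0354891 / (9/12) = 0.046499, so 4.65%.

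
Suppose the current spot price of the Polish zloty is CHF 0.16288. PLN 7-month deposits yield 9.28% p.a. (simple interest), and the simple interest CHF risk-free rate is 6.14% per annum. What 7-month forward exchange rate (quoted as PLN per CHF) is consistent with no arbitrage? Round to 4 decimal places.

6.2481

T = 7/12 years.
CHF accumulates by 1 + 0.0614×7/12 = 1.0358167.
PLN growth factor: 1 + 0.0928×7/12 = 1.0541333.
Forward (CHF per PLN) = 0.16288 × 1.0358167 / 1.0541333 = 0.1600498.
Quoted the other way: 1/0.1600498 = 6.2481 PLN per CHF.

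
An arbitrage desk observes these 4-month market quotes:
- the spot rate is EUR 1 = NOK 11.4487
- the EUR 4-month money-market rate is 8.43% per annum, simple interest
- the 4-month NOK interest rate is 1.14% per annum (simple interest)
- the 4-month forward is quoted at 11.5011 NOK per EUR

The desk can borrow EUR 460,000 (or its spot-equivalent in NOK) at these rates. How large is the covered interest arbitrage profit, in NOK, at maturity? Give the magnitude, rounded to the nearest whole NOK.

NOK 152,755

T = 4/12 years.
Route A — deposit EUR, sell forward: 460,000 × 1.028100 × 11.5011 = NOK 5,439,169.22.
Route B — convert at spot, deposit NOK: 460,000 × 11.4487 × 1.003800 = NOK 5,286,414.33.
The quoted forward overvalues EUR, so borrow NOK, buy EUR at spot, deposit the EUR at 8.43%, and sell the proceeds forward at 11.5011.
The gap between the two covered legs is NOK 152,755.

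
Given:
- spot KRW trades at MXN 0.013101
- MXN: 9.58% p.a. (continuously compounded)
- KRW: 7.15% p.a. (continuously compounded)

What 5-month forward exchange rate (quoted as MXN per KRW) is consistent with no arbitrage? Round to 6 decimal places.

T = 5/12 years.
MXN accumulates by e^(0.0958×5/12) = 1.040724.
Growth of 1 KRW over T: e^(0.0715×5/12) = 1.0302399.
Forward (MXN per KRW) = 0.013101 × 1.040724 / 1.0302399 = 0.01323432.

0.013234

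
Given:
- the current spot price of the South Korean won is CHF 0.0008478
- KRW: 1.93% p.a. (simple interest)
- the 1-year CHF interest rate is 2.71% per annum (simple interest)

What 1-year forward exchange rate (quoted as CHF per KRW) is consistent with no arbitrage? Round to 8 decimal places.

T = 1 year.
Growth of 1 CHF over T: 1 + 0.0271×1 = 1.027100.
KRW growth factor: 1 + 0.0193×1 = 1.019300.
Forward (CHF per KRW) = 0.0008478 × 1.027100 / 1.019300 = 0.0008542876.

0.00085429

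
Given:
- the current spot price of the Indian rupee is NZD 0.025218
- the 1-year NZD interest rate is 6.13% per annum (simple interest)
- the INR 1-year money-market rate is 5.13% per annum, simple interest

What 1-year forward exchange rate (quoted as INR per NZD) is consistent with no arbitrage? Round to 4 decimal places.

T = 1 year.
NZD growth factor: 1 + 0.0613×1 = 1.061300.
INR accumulates by 1 + 0.0513×1 = 1.051300.
Forward (NZD per INR) = 0.025218 × 1.061300 / 1.051300 = 0.025457874.
Quoted the other way: 1/0.025457874 = 39.2806 INR per NZD.

39.2806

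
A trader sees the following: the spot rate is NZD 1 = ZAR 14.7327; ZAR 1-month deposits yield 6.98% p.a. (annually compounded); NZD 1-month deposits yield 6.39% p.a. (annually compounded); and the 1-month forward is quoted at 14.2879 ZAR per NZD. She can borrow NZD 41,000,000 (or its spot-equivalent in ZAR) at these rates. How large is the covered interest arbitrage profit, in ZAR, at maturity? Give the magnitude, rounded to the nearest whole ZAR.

ZAR 18,611,061

T = 1/12 years.
Keep in NZD, deliver into the forward: 41,000,000·1.00517512842·14.2879 = ZAR 588,835,510.41.
Swap to ZAR now, deposit: 41,000,000·14.7327·1.00563847965 = ZAR 607,446,571.19.
The quoted forward undervalues NZD, so borrow NZD, convert to ZAR at spot, deposit the ZAR at 6.98%, and buy NZD forward at 14.2879 to cover the loan.
Arbitrage profit = |588,835,510.41 − 607,446,571.19| = ZAR 18,611,061.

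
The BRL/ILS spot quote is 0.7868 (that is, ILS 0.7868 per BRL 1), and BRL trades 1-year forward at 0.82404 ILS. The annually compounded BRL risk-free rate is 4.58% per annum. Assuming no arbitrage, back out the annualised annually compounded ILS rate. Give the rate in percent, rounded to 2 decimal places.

9.53%

T = 1 year.
By CIP, F/S equals the ILS-to-BRL growth ratio: 0.82404/0.7868 = 1.0473310.
BRL growth factor: (1 + 0.0458)^1 = 1.045800.
So the ILS growth factor = 1.0952988.
r = 1.0952988^(1/1) − 1 = 0.095299 → 9.53%.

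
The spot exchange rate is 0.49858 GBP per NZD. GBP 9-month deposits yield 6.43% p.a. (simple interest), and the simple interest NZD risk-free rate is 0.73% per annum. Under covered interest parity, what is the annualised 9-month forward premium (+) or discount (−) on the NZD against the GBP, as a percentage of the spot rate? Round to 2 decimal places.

T = 9/12 years.
F = S · g_GBP/g_NZD = 0.49858 × 1.048225/1.005475 = 0.51977823.
(F − S)/S ÷ T = (0.51977823 − 0.49858)/0.49858/(9/12) = 0.056690 → 5.67%.

+5.67%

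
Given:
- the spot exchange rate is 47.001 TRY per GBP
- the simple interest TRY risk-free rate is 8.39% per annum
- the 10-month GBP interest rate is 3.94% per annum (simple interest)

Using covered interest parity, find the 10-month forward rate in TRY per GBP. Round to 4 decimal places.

T = 10/12 years.
TRY accumulates by 1 + 0.0839×10/12 = 1.06991667.
GBP growth factor: 1 + 0.0394×10/12 = 1.03283333.
CIP: F = S · (grow TRY)/(grow GBP) = 47.001 × 1.06991667/1.03283333 = 48.688546 TRY per GBP.

48.6885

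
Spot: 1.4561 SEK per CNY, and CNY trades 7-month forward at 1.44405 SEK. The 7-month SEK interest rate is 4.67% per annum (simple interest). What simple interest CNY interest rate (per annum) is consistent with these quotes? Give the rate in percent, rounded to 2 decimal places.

T = 7/12 years.
By CIP, F/S equals the SEK-to-CNY growth ratio: 1.44405/1.4561 = 0.9917245.
SEK growth factor: 1 + 0.0467×7/12 = 1.0272417.
That pins the CNY growth at 1.0358136.
r = (1.0358136 − 1)/(7/12) = 0.061395 → 6.14%.

6.14%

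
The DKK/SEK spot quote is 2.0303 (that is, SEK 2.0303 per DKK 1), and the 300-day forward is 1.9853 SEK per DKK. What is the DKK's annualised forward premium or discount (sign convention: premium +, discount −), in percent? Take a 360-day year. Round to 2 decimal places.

-2.66%

T = 300/360 years.
Period premium: (1.9853 − 2.0303)/2.0303 = -0.0221642.
Per annum: -0.0221642 / (300/360) = -0.026597 = -2.66%.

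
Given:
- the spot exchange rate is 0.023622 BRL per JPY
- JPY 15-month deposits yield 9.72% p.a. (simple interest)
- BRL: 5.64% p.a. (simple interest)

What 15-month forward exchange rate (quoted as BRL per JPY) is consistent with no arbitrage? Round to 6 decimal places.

T = 15/12 years.
Growth of 1 BRL over T: 1 + 0.0564×15/12 = 1.070500.
Growth of 1 JPY over T: 1 + 0.0972×15/12 = 1.121500.
Forward (BRL per JPY) = 0.023622 × 1.070500 / 1.121500 = 0.02254779.

0.022548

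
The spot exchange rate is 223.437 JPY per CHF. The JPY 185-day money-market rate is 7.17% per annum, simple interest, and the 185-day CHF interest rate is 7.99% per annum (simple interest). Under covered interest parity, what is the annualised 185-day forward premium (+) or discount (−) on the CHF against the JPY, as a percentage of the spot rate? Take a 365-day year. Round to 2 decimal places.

-0.79%

T = 185/365 years.
CIP forward (JPY per CHF) = 223.437 × 1.0363411/1.0404973 = 222.544495.
Annualised premium = (F − S)/S × (1/T) = (222.544495 − 223.437)/223.437 ÷ (185/365) = -0.79%.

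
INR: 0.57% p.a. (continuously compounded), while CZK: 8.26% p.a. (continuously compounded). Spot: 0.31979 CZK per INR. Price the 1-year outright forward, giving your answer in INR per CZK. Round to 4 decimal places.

T = 1 year.
Growth of 1 CZK over T: e^(0.0826×1) = 1.0861073.
INR growth factor: e^(0.0057×1) = 1.0057163.
So F = 0.31979 × 1.0861073 / 1.0057163 = 0.3453521 (CZK/INR).
Invert for INR per CZK: 1 / 0.3453521 = 2.8956.

2.8956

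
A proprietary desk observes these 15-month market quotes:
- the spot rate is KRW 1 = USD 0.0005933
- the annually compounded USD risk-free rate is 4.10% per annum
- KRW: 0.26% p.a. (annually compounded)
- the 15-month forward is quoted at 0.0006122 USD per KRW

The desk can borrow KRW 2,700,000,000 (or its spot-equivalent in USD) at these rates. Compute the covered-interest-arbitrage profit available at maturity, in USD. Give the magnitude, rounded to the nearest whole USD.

USD 26,111

T = 15/12 years.
Keep in KRW, deliver into the forward: 2,700,000,000·1.003251056·0.0006122 = USD 1,658,313.80.
Swap to USD now, deposit: 2,700,000,000·0.0005933·1.051510011 = USD 1,684,424.40.
The quoted forward undervalues KRW, so borrow KRW, convert to USD at spot, deposit the USD at 4.10%, and buy KRW forward at 0.0006122 to cover the loan.
The gap between the two covered legs is USD 26,111.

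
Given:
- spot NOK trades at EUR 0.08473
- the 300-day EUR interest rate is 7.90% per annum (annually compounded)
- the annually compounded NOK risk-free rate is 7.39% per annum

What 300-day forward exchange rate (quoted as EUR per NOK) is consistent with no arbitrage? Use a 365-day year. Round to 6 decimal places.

0.085061

T = 300/365 years.
EUR accumulates by (1 + 0.0790)^(300/365) = 1.0644884.
NOK accumulates by (1 + 0.0739)^(300/365) = 1.0603512.
So F = 0.08473 × 1.0644884 / 1.0603512 = 0.08506059 (EUR/NOK).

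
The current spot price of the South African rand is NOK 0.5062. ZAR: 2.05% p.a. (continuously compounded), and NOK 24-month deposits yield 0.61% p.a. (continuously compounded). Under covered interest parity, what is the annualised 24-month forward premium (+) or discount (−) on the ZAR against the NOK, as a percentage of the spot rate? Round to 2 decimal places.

T = 2 years.
CIP forward (NOK per ZAR) = 0.5062 × 1.0122747/1.0418521 = 0.4918294.
(F − S)/S ÷ T = (0.4918294 − 0.5062)/0.5062/2 = -0.014195 → -1.42%.

-1.42%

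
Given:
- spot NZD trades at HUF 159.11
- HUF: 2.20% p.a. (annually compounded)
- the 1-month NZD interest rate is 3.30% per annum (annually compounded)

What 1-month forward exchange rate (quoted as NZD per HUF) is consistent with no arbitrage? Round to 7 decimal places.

0.0062906

T = 1/12 years.
HUF growth factor: (1 + 0.0220)^(1/12) = 1.0018151.
NZD accumulates by (1 + 0.0330)^(1/12) = 1.0027093.
Forward (HUF per NZD) = 159.11 × 1.0018151 / 1.0027093 = 158.9681.
Quoted the other way: 1/158.9681 = 0.0062906 NZD per HUF.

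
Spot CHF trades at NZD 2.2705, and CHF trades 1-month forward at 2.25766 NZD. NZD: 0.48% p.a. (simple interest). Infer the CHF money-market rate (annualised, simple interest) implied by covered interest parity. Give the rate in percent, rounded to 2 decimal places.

7.31%

T = 1/12 years.
CIP gives F = S · g_NZD/g_CHF, so g_NZD/g_CHF = 2.25766/2.2705 = 0.9943449.
NZD growth factor: 1 + 0.0048×1/12 = 1.000400.
That pins the CHF growth at 1.0060895.
r = (1.0060895 − 1)/(1/12) = 0.073074 → 7.31%.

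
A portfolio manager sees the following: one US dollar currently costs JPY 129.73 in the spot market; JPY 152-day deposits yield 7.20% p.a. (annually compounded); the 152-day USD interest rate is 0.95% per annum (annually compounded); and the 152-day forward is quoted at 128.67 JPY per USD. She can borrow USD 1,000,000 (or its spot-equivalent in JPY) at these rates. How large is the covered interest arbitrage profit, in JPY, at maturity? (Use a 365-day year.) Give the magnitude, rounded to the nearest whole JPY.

JPY 4,363,383

T = 152/365 years.
Invest the USD and cover forward: 1,000,000 × 1.00394525288 × 128.67 = JPY 129,177,635.69.
Convert at spot and invest in JPY: 1,000,000 × 129.73 × 1.02937654127 = JPY 133,541,018.70.
The quoted forward undervalues USD, so borrow USD, convert to JPY at spot, deposit the JPY at 7.20%, and buy USD forward at 128.67 to cover the loan.
Profit = 133,541,018.70 − 129,177,635.69 = JPY 4,363,383.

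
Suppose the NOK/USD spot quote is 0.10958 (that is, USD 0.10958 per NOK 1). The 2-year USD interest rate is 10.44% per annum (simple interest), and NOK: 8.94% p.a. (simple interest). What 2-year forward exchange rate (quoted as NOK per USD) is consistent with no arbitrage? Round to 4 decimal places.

8.8993

T = 2 years.
Growth of 1 USD over T: 1 + 0.1044×2 = 1.208800.
NOK accumulates by 1 + 0.0894×2 = 1.178800.
So F = 0.10958 × 1.208800 / 1.178800 = 0.1123688 (USD/NOK).
Invert for NOK per USD: 1 / 0.1123688 = 8.8993.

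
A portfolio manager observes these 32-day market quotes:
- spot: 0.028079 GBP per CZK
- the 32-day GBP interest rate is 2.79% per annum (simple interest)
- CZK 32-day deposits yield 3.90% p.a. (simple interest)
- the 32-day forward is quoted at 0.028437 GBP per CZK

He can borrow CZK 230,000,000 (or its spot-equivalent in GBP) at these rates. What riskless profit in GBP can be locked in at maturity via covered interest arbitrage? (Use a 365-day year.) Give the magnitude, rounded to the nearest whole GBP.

GBP 88,906

T = 32/365 years.
Route A — deposit CZK, sell forward: 230,000,000 × 1.003419178 × 0.028437 = GBP 6,562,873.17.
Route B — convert at spot, deposit GBP: 230,000,000 × 0.028079 × 1.002446027 = GBP 6,473,966.86.
The quoted forward overvalues CZK, so borrow GBP, buy CZK at spot, deposit the CZK at 3.90%, and sell the proceeds forward at 0.028437.
Arbitrage profit = |6,562,873.17 − 6,473,966.86| = GBP 88,906.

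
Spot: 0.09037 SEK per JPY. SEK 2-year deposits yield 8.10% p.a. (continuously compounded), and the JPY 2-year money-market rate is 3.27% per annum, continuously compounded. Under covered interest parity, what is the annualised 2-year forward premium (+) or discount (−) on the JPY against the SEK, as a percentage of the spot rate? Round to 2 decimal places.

T = 2 years.
No-arbitrage forward: 0.09037 × 1.1758602 / 1.067586 = 0.09953529 SEK/JPY.
(F − S)/S ÷ T = (0.09953529 − 0.09037)/0.09037/2 = 0.050710 → 5.07%.

+5.07%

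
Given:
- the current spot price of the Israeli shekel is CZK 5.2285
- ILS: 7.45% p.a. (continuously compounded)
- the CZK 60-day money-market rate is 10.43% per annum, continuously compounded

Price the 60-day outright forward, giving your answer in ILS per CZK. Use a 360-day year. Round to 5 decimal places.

T = 60/360 years.
Growth of 1 CZK over T: e^(0.1043×60/360) = 1.0175353.
ILS accumulates by e^(0.0745×60/360) = 1.0124941.
Forward (CZK per ILS) = 5.2285 × 1.0175353 / 1.0124941 = 5.254533.
Invert for ILS per CZK: 1 / 5.254533 = 0.19031.

0.19031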